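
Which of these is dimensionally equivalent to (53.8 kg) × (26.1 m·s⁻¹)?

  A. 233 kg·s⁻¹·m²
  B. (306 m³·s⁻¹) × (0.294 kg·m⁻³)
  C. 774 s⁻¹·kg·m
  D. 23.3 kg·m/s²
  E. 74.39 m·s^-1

C.

Reference: [kg] · [m·s⁻¹] = kg·m·s⁻¹.
Each option:
  A. kg·m²·s⁻¹
  B. [m³·s⁻¹] · [kg·m⁻³] = kg·s⁻¹
  C. kg·m·s⁻¹  ← same
  D. kg·m·s⁻²
  E. m·s⁻¹
Only C. matches kg·m·s⁻¹.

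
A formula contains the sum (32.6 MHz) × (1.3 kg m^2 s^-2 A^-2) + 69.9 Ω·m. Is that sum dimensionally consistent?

Work out the base dimensions of each:
  (32.6 MHz) × (1.3 kg m^2 s^-2 A^-2):  [s⁻¹] · [kg·m²·s⁻²·A⁻²] = kg·m²·s⁻³·A⁻²
  69.9 Ω·m:  Ω·m = V·A⁻¹·m = kg·m³·s⁻³·A⁻²
kg·m²·s⁻³·A⁻² ≠ kg·m³·s⁻³·A⁻², so they cannot be added.

No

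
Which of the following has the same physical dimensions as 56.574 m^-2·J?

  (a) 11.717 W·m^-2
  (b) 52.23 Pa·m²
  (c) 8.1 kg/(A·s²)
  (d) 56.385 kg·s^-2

Reference: J·m⁻² = N·m·m⁻² = kg·s⁻².
Each option:
  (a) W·m⁻² = J·s⁻¹·m⁻² = kg·s⁻³
  (b) Pa·m² = N·m⁻²·m² = kg·m·s⁻²
  (c) kg·s⁻²·A⁻¹
  (d) kg·s⁻²  ← same
Only (d) matches kg·s⁻².

(d)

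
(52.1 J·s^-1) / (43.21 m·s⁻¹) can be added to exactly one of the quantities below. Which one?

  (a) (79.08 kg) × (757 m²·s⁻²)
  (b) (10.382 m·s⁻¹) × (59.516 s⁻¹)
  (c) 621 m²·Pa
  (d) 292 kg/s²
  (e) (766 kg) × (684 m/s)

(c)

Reference: [kg·m²·s⁻³] / [m·s⁻¹] = kg·m·s⁻².
Each option:
  (a) [kg] · [m²·s⁻²] = kg·m²·s⁻²
  (b) [m·s⁻¹] · [s⁻¹] = m·s⁻²
  (c) Pa·m² = N·m⁻²·m² = kg·m·s⁻²  ← same
  (d) kg·s⁻²
  (e) [kg] · [m·s⁻¹] = kg·m·s⁻¹
Only (c) matches kg·m·s⁻².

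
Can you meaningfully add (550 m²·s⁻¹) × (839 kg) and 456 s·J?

Yes

In SI base units:
  (550 m²·s⁻¹) × (839 kg):  [m²·s⁻¹] · [kg] = kg·m²·s⁻¹
  456 s·J:  J·s = N·m·s = kg·m²·s⁻¹
Both are kg·m²·s⁻¹, so they have the same dimensions and can be added.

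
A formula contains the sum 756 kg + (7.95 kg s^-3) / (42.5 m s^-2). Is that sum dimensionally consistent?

No

In SI base units:
  756 kg:  kg
  (7.95 kg s^-3) / (42.5 m s^-2):  [kg·s⁻³] / [m·s⁻²] = kg·m⁻¹·s⁻¹
kg ≠ kg·m⁻¹·s⁻¹, so they cannot be added.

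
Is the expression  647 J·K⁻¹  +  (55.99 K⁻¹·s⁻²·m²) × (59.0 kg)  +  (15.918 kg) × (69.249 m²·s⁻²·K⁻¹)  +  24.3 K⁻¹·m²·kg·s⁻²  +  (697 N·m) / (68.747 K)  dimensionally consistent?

Expand each in SI base units:
  647 J·K⁻¹:  J·K⁻¹ = N·m·K⁻¹ = kg·m²·s⁻²·K⁻¹
  (55.99 K⁻¹·s⁻²·m²) × (59.0 kg):  [m²·s⁻²·K⁻¹] · [kg] = kg·m²·s⁻²·K⁻¹
  (15.918 kg) × (69.249 m²·s⁻²·K⁻¹):  [kg] · [m²·s⁻²·K⁻¹] = kg·m²·s⁻²·K⁻¹
  24.3 K⁻¹·m²·kg·s⁻²:  kg·m²·s⁻²·K⁻¹
  (697 N·m) / (68.747 K):  [kg·m²·s⁻²] / [K] = kg·m²·s⁻²·K⁻¹
Every term reduces to kg·m²·s⁻²·K⁻¹.

Yes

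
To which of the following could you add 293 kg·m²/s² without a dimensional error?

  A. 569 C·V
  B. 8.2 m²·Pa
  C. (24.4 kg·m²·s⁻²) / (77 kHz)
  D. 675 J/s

A.

Reference: kg·m²·s⁻².
Each option:
  A. C·V = s·A·J·C⁻¹ = kg·m²·s⁻²  ← same
  B. Pa·m² = N·m⁻²·m² = kg·m·s⁻²
  C. [kg·m²·s⁻²] / [s⁻¹] = kg·m²·s⁻¹
  D. J·s⁻¹ = N·m·s⁻¹ = kg·m²·s⁻³
Only A. matches kg·m²·s⁻².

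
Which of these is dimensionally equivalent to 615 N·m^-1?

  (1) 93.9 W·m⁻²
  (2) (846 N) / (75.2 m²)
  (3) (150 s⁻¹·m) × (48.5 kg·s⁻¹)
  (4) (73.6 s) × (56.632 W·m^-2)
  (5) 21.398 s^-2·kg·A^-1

Reference: N·m⁻¹ = kg·m·s⁻²·m⁻¹ = kg·s⁻².
Each option:
  (1) W·m⁻² = J·s⁻¹·m⁻² = kg·s⁻³
  (2) [kg·m·s⁻²] / [m²] = kg·m⁻¹·s⁻²
  (3) [m·s⁻¹] · [kg·s⁻¹] = kg·m·s⁻²
  (4) [s] · [kg·s⁻³] = kg·s⁻²  ← same
  (5) kg·s⁻²·A⁻¹
Only (4) matches kg·s⁻².

(4)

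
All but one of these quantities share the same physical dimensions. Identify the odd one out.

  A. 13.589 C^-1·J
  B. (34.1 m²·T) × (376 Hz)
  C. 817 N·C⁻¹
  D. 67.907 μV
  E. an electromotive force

C.

Expand each in SI base units:
  A. J·C⁻¹ = N·m·(s·A)⁻¹ = kg·m²·s⁻³·A⁻¹
  B. [kg·m²·s⁻²·A⁻¹] · [s⁻¹] = kg·m²·s⁻³·A⁻¹
  C. N·C⁻¹ = kg·m·s⁻²·(s·A)⁻¹ = kg·m·s⁻³·A⁻¹
  D. V = J·C⁻¹ = kg·m²·s⁻³·A⁻¹
  E. [electromotive force] = kg·m²·s⁻³·A⁻¹
All reduce to kg·m²·s⁻³·A⁻¹ except C., which is kg·m·s⁻³·A⁻¹.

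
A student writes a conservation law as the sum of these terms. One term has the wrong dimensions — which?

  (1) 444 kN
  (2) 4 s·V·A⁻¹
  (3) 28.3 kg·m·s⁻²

(2)

Reduce each to base SI dimensions:
  (1) N = kg·m·s⁻²
  (2) V·s·A⁻¹ = J·C⁻¹·s·A⁻¹ = kg·m²·s⁻²·A⁻²
  (3) kg·m·s⁻²
All reduce to kg·m·s⁻² except (2), which is kg·m²·s⁻²·A⁻².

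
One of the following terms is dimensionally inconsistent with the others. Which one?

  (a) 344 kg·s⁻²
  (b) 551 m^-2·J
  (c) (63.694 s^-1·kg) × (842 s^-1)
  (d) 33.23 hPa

(d)

Work out the base dimensions of each:
  (a) kg·s⁻²
  (b) J·m⁻² = N·m·m⁻² = kg·s⁻²
  (c) [kg·s⁻¹] · [s⁻¹] = kg·s⁻²
  (d) Pa = N·m⁻² = kg·m⁻¹·s⁻²
All reduce to kg·s⁻² except (d), which is kg·m⁻¹·s⁻².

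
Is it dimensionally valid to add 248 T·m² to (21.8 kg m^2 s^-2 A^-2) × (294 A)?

Yes

Expand each in SI base units:
  248 T·m²:  T·m² = Wb·m⁻²·m² = kg·m²·s⁻²·A⁻¹
  (21.8 kg m^2 s^-2 A^-2) × (294 A):  [kg·m²·s⁻²·A⁻²] · [A] = kg·m²·s⁻²·A⁻¹
Both are kg·m²·s⁻²·A⁻¹, so they have the same dimensions and can be added.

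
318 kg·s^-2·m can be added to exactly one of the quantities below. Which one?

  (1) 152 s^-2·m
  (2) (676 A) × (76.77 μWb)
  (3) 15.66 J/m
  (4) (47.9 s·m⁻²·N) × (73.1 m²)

(3)

Reference: kg·m·s⁻².
Each option:
  (1) m·s⁻²
  (2) [A] · [kg·m²·s⁻²·A⁻¹] = kg·m²·s⁻²
  (3) J·m⁻¹ = N·m·m⁻¹ = kg·m·s⁻²  ← same
  (4) [kg·m⁻¹·s⁻¹] · [m²] = kg·m·s⁻¹
Only (3) matches kg·m·s⁻².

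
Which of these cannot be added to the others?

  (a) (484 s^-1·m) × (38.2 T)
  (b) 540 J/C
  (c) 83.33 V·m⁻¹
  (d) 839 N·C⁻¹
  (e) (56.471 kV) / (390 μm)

(b)

Work out the base dimensions of each:
  (a) [m·s⁻¹] · [kg·s⁻²·A⁻¹] = kg·m·s⁻³·A⁻¹
  (b) J·C⁻¹ = N·m·(s·A)⁻¹ = kg·m²·s⁻³·A⁻¹
  (c) V·m⁻¹ = J·C⁻¹·m⁻¹ = kg·m·s⁻³·A⁻¹
  (d) N·C⁻¹ = kg·m·s⁻²·(s·A)⁻¹ = kg·m·s⁻³·A⁻¹
  (e) [kg·m²·s⁻³·A⁻¹] / [m] = kg·m·s⁻³·A⁻¹
All reduce to kg·m·s⁻³·A⁻¹ except (b), which is kg·m²·s⁻³·A⁻¹.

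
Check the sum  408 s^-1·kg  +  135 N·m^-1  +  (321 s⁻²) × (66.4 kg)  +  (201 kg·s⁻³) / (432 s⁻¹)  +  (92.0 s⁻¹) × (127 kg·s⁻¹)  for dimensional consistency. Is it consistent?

Expand each in SI base units:
  408 s^-1·kg:  kg·s⁻¹
  135 N·m^-1:  N·m⁻¹ = kg·m·s⁻²·m⁻¹ = kg·s⁻²
  (321 s⁻²) × (66.4 kg):  [s⁻²] · [kg] = kg·s⁻²
  (201 kg·s⁻³) / (432 s⁻¹):  [kg·s⁻³] / [s⁻¹] = kg·s⁻²
  (92.0 s⁻¹) × (127 kg·s⁻¹):  [s⁻¹] · [kg·s⁻¹] = kg·s⁻²
The terms do not share a single dimension (kg·s⁻² vs kg·s⁻¹).

No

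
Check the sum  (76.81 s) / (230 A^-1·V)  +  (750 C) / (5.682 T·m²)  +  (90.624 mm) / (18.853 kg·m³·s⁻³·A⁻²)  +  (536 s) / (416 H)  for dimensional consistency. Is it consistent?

No

Expand each in SI base units:
  (76.81 s) / (230 A^-1·V):  [s] / [kg·m²·s⁻³·A⁻²] = kg⁻¹·m⁻²·s⁴·A²
  (750 C) / (5.682 T·m²):  [s·A] / [kg·m²·s⁻²·A⁻¹] = kg⁻¹·m⁻²·s³·A²
  (90.624 mm) / (18.853 kg·m³·s⁻³·A⁻²):  [m] / [kg·m³·s⁻³·A⁻²] = kg⁻¹·m⁻²·s³·A²
  (536 s) / (416 H):  [s] / [kg·m²·s⁻²·A⁻²] = kg⁻¹·m⁻²·s³·A²
The terms do not share a single dimension (kg⁻¹·m⁻²·s³·A² vs kg⁻¹·m⁻²·s⁴·A²).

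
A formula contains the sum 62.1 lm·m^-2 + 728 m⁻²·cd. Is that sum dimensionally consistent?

In SI base units:
  62.1 lm·m^-2:  lm·m⁻² = cd·m⁻² = m⁻²·cd
  728 m⁻²·cd:  m⁻²·cd
Both are m⁻²·cd, so they have the same dimensions and can be added.

Yes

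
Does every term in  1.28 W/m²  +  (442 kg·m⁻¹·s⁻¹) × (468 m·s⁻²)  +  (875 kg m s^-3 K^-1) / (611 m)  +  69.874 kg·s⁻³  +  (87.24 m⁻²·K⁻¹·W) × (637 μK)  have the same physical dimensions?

Reduce each to base SI dimensions:
  1.28 W/m²:  W·m⁻² = J·s⁻¹·m⁻² = kg·s⁻³
  (442 kg·m⁻¹·s⁻¹) × (468 m·s⁻²):  [kg·m⁻¹·s⁻¹] · [m·s⁻²] = kg·s⁻³
  (875 kg m s^-3 K^-1) / (611 m):  [kg·m·s⁻³·K⁻¹] / [m] = kg·s⁻³·K⁻¹
  69.874 kg·s⁻³:  kg·s⁻³
  (87.24 m⁻²·K⁻¹·W) × (637 μK):  [kg·s⁻³·K⁻¹] · [K] = kg·s⁻³
The terms do not share a single dimension (kg·s⁻³ vs kg·s⁻³·K⁻¹).

No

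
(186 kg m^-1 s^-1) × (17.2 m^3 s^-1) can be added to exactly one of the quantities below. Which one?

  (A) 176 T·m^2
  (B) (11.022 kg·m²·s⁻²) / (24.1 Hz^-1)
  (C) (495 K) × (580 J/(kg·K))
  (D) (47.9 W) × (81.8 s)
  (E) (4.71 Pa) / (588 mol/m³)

Reference: [kg·m⁻¹·s⁻¹] · [m³·s⁻¹] = kg·m²·s⁻².
Each option:
  (A) T·m² = Wb·m⁻²·m² = kg·m²·s⁻²·A⁻¹
  (B) [kg·m²·s⁻²] / [s] = kg·m²·s⁻³
  (C) [K] · [m²·s⁻²·K⁻¹] = m²·s⁻²
  (D) [kg·m²·s⁻³] · [s] = kg·m²·s⁻²  ← same
  (E) [kg·m⁻¹·s⁻²] / [m⁻³·mol] = kg·m²·s⁻²·mol⁻¹
Only (D) matches kg·m²·s⁻².

(D)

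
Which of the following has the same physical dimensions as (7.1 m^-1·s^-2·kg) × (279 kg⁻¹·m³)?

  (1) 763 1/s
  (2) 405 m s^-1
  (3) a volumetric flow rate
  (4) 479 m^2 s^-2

(4)

Reference: [kg·m⁻¹·s⁻²] · [kg⁻¹·m³] = m²·s⁻².
Each option:
  (1) s⁻¹
  (2) m·s⁻¹
  (3) [volumetric flow rate] = m³·s⁻¹
  (4) m²·s⁻²  ← same
Only (4) matches m²·s⁻².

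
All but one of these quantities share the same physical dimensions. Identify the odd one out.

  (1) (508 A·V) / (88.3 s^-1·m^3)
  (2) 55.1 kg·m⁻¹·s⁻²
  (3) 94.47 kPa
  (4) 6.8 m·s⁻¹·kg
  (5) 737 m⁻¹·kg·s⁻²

(4)

Reduce each to base SI dimensions:
  (1) [kg·m²·s⁻³] / [m³·s⁻¹] = kg·m⁻¹·s⁻²
  (2) kg·m⁻¹·s⁻²
  (3) Pa = N·m⁻² = kg·m⁻¹·s⁻²
  (4) kg·m·s⁻¹
  (5) kg·m⁻¹·s⁻²
All reduce to kg·m⁻¹·s⁻² except (4), which is kg·m·s⁻¹.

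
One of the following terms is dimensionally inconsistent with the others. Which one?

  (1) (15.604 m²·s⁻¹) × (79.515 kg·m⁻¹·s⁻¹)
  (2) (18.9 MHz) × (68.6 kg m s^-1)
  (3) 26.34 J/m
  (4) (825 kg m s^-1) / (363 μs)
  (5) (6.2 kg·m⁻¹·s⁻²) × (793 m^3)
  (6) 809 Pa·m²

(5)

Expand each in SI base units:
  (1) [m²·s⁻¹] · [kg·m⁻¹·s⁻¹] = kg·m·s⁻²
  (2) [s⁻¹] · [kg·m·s⁻¹] = kg·m·s⁻²
  (3) J·m⁻¹ = N·m·m⁻¹ = kg·m·s⁻²
  (4) [kg·m·s⁻¹] / [s] = kg·m·s⁻²
  (5) [kg·m⁻¹·s⁻²] · [m³] = kg·m²·s⁻²
  (6) Pa·m² = N·m⁻²·m² = kg·m·s⁻²
All reduce to kg·m·s⁻² except (5), which is kg·m²·s⁻².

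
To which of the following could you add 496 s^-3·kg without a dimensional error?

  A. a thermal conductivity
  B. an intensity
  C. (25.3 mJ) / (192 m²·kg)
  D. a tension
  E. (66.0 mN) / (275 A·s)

Reference: kg·s⁻³.
Each option:
  A. [thermal conductivity] = kg·m·s⁻³·K⁻¹
  B. [intensity] = kg·s⁻³  ← same
  C. [kg·m²·s⁻²] / [kg·m²] = s⁻²
  D. [tension] = kg·m·s⁻²
  E. [kg·m·s⁻²] / [s·A] = kg·m·s⁻³·A⁻¹
Only B. matches kg·s⁻³.

B.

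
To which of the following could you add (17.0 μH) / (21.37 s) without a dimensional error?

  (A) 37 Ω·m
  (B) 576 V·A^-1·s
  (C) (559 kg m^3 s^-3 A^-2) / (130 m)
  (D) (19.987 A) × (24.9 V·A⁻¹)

Reference: [kg·m²·s⁻²·A⁻²] / [s] = kg·m²·s⁻³·A⁻².
Each option:
  (A) Ω·m = V·A⁻¹·m = kg·m³·s⁻³·A⁻²
  (B) V·s·A⁻¹ = J·C⁻¹·s·A⁻¹ = kg·m²·s⁻²·A⁻²
  (C) [kg·m³·s⁻³·A⁻²] / [m] = kg·m²·s⁻³·A⁻²  ← same
  (D) [A] · [kg·m²·s⁻³·A⁻²] = kg·m²·s⁻³·A⁻¹
Only (C) matches kg·m²·s⁻³·A⁻².

(C)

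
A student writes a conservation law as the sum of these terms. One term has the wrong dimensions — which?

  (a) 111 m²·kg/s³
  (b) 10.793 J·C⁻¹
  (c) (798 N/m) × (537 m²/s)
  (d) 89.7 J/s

Reduce each to base SI dimensions:
  (a) kg·m²·s⁻³
  (b) J·C⁻¹ = N·m·(s·A)⁻¹ = kg·m²·s⁻³·A⁻¹
  (c) [kg·s⁻²] · [m²·s⁻¹] = kg·m²·s⁻³
  (d) J·s⁻¹ = N·m·s⁻¹ = kg·m²·s⁻³
All reduce to kg·m²·s⁻³ except (b), which is kg·m²·s⁻³·A⁻¹.

(b)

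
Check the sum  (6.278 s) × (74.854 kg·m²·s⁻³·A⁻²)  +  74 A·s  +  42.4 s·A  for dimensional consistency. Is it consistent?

No

Expand each in SI base units:
  (6.278 s) × (74.854 kg·m²·s⁻³·A⁻²):  [s] · [kg·m²·s⁻³·A⁻²] = kg·m²·s⁻²·A⁻²
  74 A·s:  A·s = s·A
  42.4 s·A:  s·A
The terms do not share a single dimension (kg·m²·s⁻²·A⁻² vs s·A).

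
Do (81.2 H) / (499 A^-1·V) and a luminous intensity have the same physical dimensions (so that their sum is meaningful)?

In SI base units:
  (81.2 H) / (499 A^-1·V):  [kg·m²·s⁻²·A⁻²] / [kg·m²·s⁻³·A⁻²] = s
  a luminous intensity:  [luminous intensity] = cd
s ≠ cd, so they cannot be added.

No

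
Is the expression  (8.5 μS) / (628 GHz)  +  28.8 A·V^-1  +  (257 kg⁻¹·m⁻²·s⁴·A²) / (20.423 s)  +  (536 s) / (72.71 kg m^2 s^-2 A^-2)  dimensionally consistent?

No

In SI base units:
  (8.5 μS) / (628 GHz):  [kg⁻¹·m⁻²·s³·A²] / [s⁻¹] = kg⁻¹·m⁻²·s⁴·A²
  28.8 A·V^-1:  A·V⁻¹ = A·(J·C⁻¹)⁻¹ = kg⁻¹·m⁻²·s³·A²
  (257 kg⁻¹·m⁻²·s⁴·A²) / (20.423 s):  [kg⁻¹·m⁻²·s⁴·A²] / [s] = kg⁻¹·m⁻²·s³·A²
  (536 s) / (72.71 kg m^2 s^-2 A^-2):  [s] / [kg·m²·s⁻²·A⁻²] = kg⁻¹·m⁻²·s³·A²
The terms do not share a single dimension (kg⁻¹·m⁻²·s³·A² vs kg⁻¹·m⁻²·s⁴·A²).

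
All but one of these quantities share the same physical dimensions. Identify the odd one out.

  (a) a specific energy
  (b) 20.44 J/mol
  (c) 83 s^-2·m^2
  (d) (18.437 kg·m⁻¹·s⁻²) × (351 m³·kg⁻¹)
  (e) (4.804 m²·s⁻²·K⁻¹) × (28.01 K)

Reduce each to base SI dimensions:
  (a) [specific energy] = m²·s⁻²
  (b) J·mol⁻¹ = N·m·mol⁻¹ = kg·m²·s⁻²·mol⁻¹
  (c) m²·s⁻²
  (d) [kg·m⁻¹·s⁻²] · [kg⁻¹·m³] = m²·s⁻²
  (e) [m²·s⁻²·K⁻¹] · [K] = m²·s⁻²
All reduce to m²·s⁻² except (b), which is kg·m²·s⁻²·mol⁻¹.

(b)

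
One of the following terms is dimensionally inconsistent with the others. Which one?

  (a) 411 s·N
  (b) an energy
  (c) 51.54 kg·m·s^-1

Dimensions:
  (a) N·s = kg·m·s⁻²·s = kg·m·s⁻¹
  (b) [energy] = kg·m²·s⁻²
  (c) kg·m·s⁻¹
All reduce to kg·m·s⁻¹ except (b), which is kg·m²·s⁻².

(b)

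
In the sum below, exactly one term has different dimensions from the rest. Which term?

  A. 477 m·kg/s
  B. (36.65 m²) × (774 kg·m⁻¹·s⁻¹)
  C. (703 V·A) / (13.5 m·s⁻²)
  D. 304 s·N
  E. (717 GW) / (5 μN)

In SI base units:
  A. kg·m·s⁻¹
  B. [m²] · [kg·m⁻¹·s⁻¹] = kg·m·s⁻¹
  C. [kg·m²·s⁻³] / [m·s⁻²] = kg·m·s⁻¹
  D. N·s = kg·m·s⁻²·s = kg·m·s⁻¹
  E. [kg·m²·s⁻³] / [kg·m·s⁻²] = m·s⁻¹
All reduce to kg·m·s⁻¹ except E., which is m·s⁻¹.

E.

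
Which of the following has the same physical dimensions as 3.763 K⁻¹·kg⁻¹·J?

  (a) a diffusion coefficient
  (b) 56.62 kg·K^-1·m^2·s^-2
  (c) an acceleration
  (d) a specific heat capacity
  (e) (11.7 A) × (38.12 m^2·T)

(d)

Reference: J·kg⁻¹·K⁻¹ = N·m·kg⁻¹·K⁻¹ = m²·s⁻²·K⁻¹.
Each option:
  (a) [diffusion coefficient] = m²·s⁻¹
  (b) kg·m²·s⁻²·K⁻¹
  (c) [acceleration] = m·s⁻²
  (d) [specific heat capacity] = m²·s⁻²·K⁻¹  ← same
  (e) [A] · [kg·m²·s⁻²·A⁻¹] = kg·m²·s⁻²
Only (d) matches m²·s⁻²·K⁻¹.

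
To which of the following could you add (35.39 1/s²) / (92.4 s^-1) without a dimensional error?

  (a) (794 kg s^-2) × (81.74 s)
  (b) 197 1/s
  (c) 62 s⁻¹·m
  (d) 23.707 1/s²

Reference: [s⁻²] / [s⁻¹] = s⁻¹.
Each option:
  (a) [kg·s⁻²] · [s] = kg·s⁻¹
  (b) s⁻¹  ← same
  (c) m·s⁻¹
  (d) s⁻²
Only (b) matches s⁻¹.

(b)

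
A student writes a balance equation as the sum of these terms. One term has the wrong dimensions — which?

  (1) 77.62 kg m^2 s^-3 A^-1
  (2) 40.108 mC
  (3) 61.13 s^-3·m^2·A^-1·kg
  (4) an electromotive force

(2)

In SI base units:
  (1) kg·m²·s⁻³·A⁻¹
  (2) C = s·A
  (3) kg·m²·s⁻³·A⁻¹
  (4) [electromotive force] = kg·m²·s⁻³·A⁻¹
All reduce to kg·m²·s⁻³·A⁻¹ except (2), which is s·A.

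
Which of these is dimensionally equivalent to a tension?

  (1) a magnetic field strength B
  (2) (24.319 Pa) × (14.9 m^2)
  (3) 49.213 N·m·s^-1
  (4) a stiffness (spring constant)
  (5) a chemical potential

Reference: [tension] = kg·m·s⁻².
Each option:
  (1) [magnetic field strength B] = kg·s⁻²·A⁻¹
  (2) [kg·m⁻¹·s⁻²] · [m²] = kg·m·s⁻²  ← same
  (3) N·m·s⁻¹ = kg·m·s⁻²·m·s⁻¹ = kg·m²·s⁻³
  (4) [stiffness (spring constant)] = kg·s⁻²
  (5) [chemical potential] = kg·m²·s⁻²·mol⁻¹
Only (2) matches kg·m·s⁻².

(2)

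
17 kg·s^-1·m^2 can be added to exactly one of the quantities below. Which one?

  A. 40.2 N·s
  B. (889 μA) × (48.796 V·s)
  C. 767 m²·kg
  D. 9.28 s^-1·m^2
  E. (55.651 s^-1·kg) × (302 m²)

Reference: kg·m²·s⁻¹.
Each option:
  A. N·s = kg·m·s⁻²·s = kg·m·s⁻¹
  B. [A] · [kg·m²·s⁻²·A⁻¹] = kg·m²·s⁻²
  C. kg·m²
  D. m²·s⁻¹
  E. [kg·s⁻¹] · [m²] = kg·m²·s⁻¹  ← same
Only E. matches kg·m²·s⁻¹.

E.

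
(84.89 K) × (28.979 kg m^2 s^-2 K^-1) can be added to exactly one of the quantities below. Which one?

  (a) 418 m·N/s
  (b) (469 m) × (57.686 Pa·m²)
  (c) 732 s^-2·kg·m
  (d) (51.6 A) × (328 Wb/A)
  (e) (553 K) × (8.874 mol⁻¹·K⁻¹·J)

(b)

Reference: [K] · [kg·m²·s⁻²·K⁻¹] = kg·m²·s⁻².
Each option:
  (a) N·m·s⁻¹ = kg·m·s⁻²·m·s⁻¹ = kg·m²·s⁻³
  (b) [m] · [kg·m·s⁻²] = kg·m²·s⁻²  ← same
  (c) kg·m·s⁻²
  (d) [A] · [kg·m²·s⁻²·A⁻²] = kg·m²·s⁻²·A⁻¹
  (e) [K] · [kg·m²·s⁻²·K⁻¹·mol⁻¹] = kg·m²·s⁻²·mol⁻¹
Only (b) matches kg·m²·s⁻².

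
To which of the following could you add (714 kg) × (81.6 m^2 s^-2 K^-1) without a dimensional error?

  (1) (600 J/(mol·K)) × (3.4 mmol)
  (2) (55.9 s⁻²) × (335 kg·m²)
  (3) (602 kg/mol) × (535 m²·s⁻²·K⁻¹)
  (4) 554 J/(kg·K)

Reference: [kg] · [m²·s⁻²·K⁻¹] = kg·m²·s⁻²·K⁻¹.
Each option:
  (1) [kg·m²·s⁻²·K⁻¹·mol⁻¹] · [mol] = kg·m²·s⁻²·K⁻¹  ← same
  (2) [s⁻²] · [kg·m²] = kg·m²·s⁻²
  (3) [kg·mol⁻¹] · [m²·s⁻²·K⁻¹] = kg·m²·s⁻²·K⁻¹·mol⁻¹
  (4) J·kg⁻¹·K⁻¹ = N·m·kg⁻¹·K⁻¹ = m²·s⁻²·K⁻¹
Only (1) matches kg·m²·s⁻²·K⁻¹.

(1)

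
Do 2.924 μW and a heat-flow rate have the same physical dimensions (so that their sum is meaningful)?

Reduce each to base SI dimensions:
  2.924 μW:  W = J·s⁻¹ = kg·m²·s⁻³
  a heat-flow rate:  [heat-flow rate] = kg·m²·s⁻³
Both are kg·m²·s⁻³, so they have the same dimensions and can be added.

Yes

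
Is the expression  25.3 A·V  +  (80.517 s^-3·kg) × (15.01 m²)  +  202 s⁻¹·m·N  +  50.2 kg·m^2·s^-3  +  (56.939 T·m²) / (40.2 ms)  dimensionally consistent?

No

Work out the base dimensions of each:
  25.3 A·V:  V·A = J·C⁻¹·A = kg·m²·s⁻³
  (80.517 s^-3·kg) × (15.01 m²):  [kg·s⁻³] · [m²] = kg·m²·s⁻³
  202 s⁻¹·m·N:  N·m·s⁻¹ = kg·m·s⁻²·m·s⁻¹ = kg·m²·s⁻³
  50.2 kg·m^2·s^-3:  kg·m²·s⁻³
  (56.939 T·m²) / (40.2 ms):  [kg·m²·s⁻²·A⁻¹] / [s] = kg·m²·s⁻³·A⁻¹
The terms do not share a single dimension (kg·m²·s⁻³ vs kg·m²·s⁻³·A⁻¹).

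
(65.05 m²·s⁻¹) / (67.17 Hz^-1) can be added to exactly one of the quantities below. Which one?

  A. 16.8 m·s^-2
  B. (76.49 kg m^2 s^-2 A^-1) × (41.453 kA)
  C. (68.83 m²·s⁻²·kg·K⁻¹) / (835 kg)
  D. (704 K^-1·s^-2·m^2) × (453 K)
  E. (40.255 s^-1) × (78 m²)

Reference: [m²·s⁻¹] / [s] = m²·s⁻².
Each option:
  A. m·s⁻²
  B. [kg·m²·s⁻²·A⁻¹] · [A] = kg·m²·s⁻²
  C. [kg·m²·s⁻²·K⁻¹] / [kg] = m²·s⁻²·K⁻¹
  D. [m²·s⁻²·K⁻¹] · [K] = m²·s⁻²  ← same
  E. [s⁻¹] · [m²] = m²·s⁻¹
Only D. matches m²·s⁻².

D.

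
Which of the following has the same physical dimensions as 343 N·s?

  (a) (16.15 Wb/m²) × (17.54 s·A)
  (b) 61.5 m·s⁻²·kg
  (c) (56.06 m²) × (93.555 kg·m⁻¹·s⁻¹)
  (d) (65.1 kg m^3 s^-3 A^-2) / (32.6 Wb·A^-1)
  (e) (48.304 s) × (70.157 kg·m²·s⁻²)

(c)

Reference: N·s = kg·m·s⁻²·s = kg·m·s⁻¹.
Each option:
  (a) [kg·s⁻²·A⁻¹] · [s·A] = kg·s⁻¹
  (b) kg·m·s⁻²
  (c) [m²] · [kg·m⁻¹·s⁻¹] = kg·m·s⁻¹  ← same
  (d) [kg·m³·s⁻³·A⁻²] / [kg·m²·s⁻²·A⁻²] = m·s⁻¹
  (e) [s] · [kg·m²·s⁻²] = kg·m²·s⁻¹
Only (c) matches kg·m·s⁻¹.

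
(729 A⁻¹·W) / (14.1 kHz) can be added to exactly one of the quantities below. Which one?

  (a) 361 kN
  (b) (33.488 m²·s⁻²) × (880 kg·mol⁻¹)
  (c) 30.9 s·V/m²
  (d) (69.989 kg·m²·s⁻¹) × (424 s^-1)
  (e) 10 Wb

(e)

Reference: [kg·m²·s⁻³·A⁻¹] / [s⁻¹] = kg·m²·s⁻²·A⁻¹.
Each option:
  (a) N = kg·m·s⁻²
  (b) [m²·s⁻²] · [kg·mol⁻¹] = kg·m²·s⁻²·mol⁻¹
  (c) V·s·m⁻² = J·C⁻¹·s·m⁻² = kg·s⁻²·A⁻¹
  (d) [kg·m²·s⁻¹] · [s⁻¹] = kg·m²·s⁻²
  (e) Wb = V·s = kg·m²·s⁻²·A⁻¹  ← same
Only (e) matches kg·m²·s⁻²·A⁻¹.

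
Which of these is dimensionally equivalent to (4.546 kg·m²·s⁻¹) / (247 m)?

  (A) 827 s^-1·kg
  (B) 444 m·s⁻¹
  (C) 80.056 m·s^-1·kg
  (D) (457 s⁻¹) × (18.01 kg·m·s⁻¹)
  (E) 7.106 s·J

Reference: [kg·m²·s⁻¹] / [m] = kg·m·s⁻¹.
Each option:
  (A) kg·s⁻¹
  (B) m·s⁻¹
  (C) kg·m·s⁻¹  ← same
  (D) [s⁻¹] · [kg·m·s⁻¹] = kg·m·s⁻²
  (E) J·s = N·m·s = kg·m²·s⁻¹
Only (C) matches kg·m·s⁻¹.

(C)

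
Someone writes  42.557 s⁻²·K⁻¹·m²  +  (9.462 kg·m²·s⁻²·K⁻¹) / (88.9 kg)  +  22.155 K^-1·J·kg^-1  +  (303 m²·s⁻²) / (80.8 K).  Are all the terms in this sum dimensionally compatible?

In SI base units:
  42.557 s⁻²·K⁻¹·m²:  m²·s⁻²·K⁻¹
  (9.462 kg·m²·s⁻²·K⁻¹) / (88.9 kg):  [kg·m²·s⁻²·K⁻¹] / [kg] = m²·s⁻²·K⁻¹
  22.155 K^-1·J·kg^-1:  J·kg⁻¹·K⁻¹ = N·m·kg⁻¹·K⁻¹ = m²·s⁻²·K⁻¹
  (303 m²·s⁻²) / (80.8 K):  [m²·s⁻²] / [K] = m²·s⁻²·K⁻¹
Every term reduces to m²·s⁻²·K⁻¹.

Yes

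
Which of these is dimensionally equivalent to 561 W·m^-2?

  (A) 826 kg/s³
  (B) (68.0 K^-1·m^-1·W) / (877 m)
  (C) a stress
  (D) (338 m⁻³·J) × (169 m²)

(A)

Reference: W·m⁻² = J·s⁻¹·m⁻² = kg·s⁻³.
Each option:
  (A) kg·s⁻³  ← same
  (B) [kg·m·s⁻³·K⁻¹] / [m] = kg·s⁻³·K⁻¹
  (C) [stress] = kg·m⁻¹·s⁻²
  (D) [kg·m⁻¹·s⁻²] · [m²] = kg·m·s⁻²
Only (A) matches kg·s⁻³.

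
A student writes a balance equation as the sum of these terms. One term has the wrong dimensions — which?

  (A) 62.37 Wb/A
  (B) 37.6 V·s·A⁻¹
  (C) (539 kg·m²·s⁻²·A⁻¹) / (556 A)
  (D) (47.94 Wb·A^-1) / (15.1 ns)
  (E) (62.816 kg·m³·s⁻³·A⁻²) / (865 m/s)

(D)

Reduce each to base SI dimensions:
  (A) Wb·A⁻¹ = V·s·A⁻¹ = kg·m²·s⁻²·A⁻²
  (B) V·s·A⁻¹ = J·C⁻¹·s·A⁻¹ = kg·m²·s⁻²·A⁻²
  (C) [kg·m²·s⁻²·A⁻¹] / [A] = kg·m²·s⁻²·A⁻²
  (D) [kg·m²·s⁻²·A⁻²] / [s] = kg·m²·s⁻³·A⁻²
  (E) [kg·m³·s⁻³·A⁻²] / [m·s⁻¹] = kg·m²·s⁻²·A⁻²
All reduce to kg·m²·s⁻²·A⁻² except (D), which is kg·m²·s⁻³·A⁻².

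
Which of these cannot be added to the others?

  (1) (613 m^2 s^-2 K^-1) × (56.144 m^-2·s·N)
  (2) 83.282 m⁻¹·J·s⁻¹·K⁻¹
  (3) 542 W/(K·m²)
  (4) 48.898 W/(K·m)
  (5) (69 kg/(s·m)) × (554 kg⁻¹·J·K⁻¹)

Dimensions:
  (1) [m²·s⁻²·K⁻¹] · [kg·m⁻¹·s⁻¹] = kg·m·s⁻³·K⁻¹
  (2) J·s⁻¹·m⁻¹·K⁻¹ = N·m·s⁻¹·m⁻¹·K⁻¹ = kg·m·s⁻³·K⁻¹
  (3) W·m⁻²·K⁻¹ = J·s⁻¹·m⁻²·K⁻¹ = kg·s⁻³·K⁻¹
  (4) W·m⁻¹·K⁻¹ = J·s⁻¹·m⁻¹·K⁻¹ = kg·m·s⁻³·K⁻¹
  (5) [kg·m⁻¹·s⁻¹] · [m²·s⁻²·K⁻¹] = kg·m·s⁻³·K⁻¹
All reduce to kg·m·s⁻³·K⁻¹ except (3), which is kg·s⁻³·K⁻¹.

(3)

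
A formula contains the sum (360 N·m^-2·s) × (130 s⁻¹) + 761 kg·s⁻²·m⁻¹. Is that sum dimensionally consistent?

Dimensions:
  (360 N·m^-2·s) × (130 s⁻¹):  [kg·m⁻¹·s⁻¹] · [s⁻¹] = kg·m⁻¹·s⁻²
  761 kg·s⁻²·m⁻¹:  kg·m⁻¹·s⁻²
Both are kg·m⁻¹·s⁻², so they have the same dimensions and can be added.

Yes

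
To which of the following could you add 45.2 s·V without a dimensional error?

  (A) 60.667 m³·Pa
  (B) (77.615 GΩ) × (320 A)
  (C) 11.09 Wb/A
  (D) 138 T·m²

Reference: V·s = J·C⁻¹·s = kg·m²·s⁻²·A⁻¹.
Each option:
  (A) Pa·m³ = N·m⁻²·m³ = kg·m²·s⁻²
  (B) [kg·m²·s⁻³·A⁻²] · [A] = kg·m²·s⁻³·A⁻¹
  (C) Wb·A⁻¹ = V·s·A⁻¹ = kg·m²·s⁻²·A⁻²
  (D) T·m² = Wb·m⁻²·m² = kg·m²·s⁻²·A⁻¹  ← same
Only (D) matches kg·m²·s⁻²·A⁻¹.

(D)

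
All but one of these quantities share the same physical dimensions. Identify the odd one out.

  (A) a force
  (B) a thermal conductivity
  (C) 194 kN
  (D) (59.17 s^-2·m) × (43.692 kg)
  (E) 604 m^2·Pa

(B)

In SI base units:
  (A) [force] = kg·m·s⁻²
  (B) [thermal conductivity] = kg·m·s⁻³·K⁻¹
  (C) N = kg·m·s⁻²
  (D) [m·s⁻²] · [kg] = kg·m·s⁻²
  (E) Pa·m² = N·m⁻²·m² = kg·m·s⁻²
All reduce to kg·m·s⁻² except (B), which is kg·m·s⁻³·K⁻¹.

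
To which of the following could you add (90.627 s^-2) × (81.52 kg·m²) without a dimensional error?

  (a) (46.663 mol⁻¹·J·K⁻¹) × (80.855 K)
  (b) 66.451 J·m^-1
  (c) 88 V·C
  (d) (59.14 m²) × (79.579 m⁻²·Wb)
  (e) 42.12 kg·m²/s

Reference: [s⁻²] · [kg·m²] = kg·m²·s⁻².
Each option:
  (a) [kg·m²·s⁻²·K⁻¹·mol⁻¹] · [K] = kg·m²·s⁻²·mol⁻¹
  (b) J·m⁻¹ = N·m·m⁻¹ = kg·m·s⁻²
  (c) C·V = s·A·J·C⁻¹ = kg·m²·s⁻²  ← same
  (d) [m²] · [kg·s⁻²·A⁻¹] = kg·m²·s⁻²·A⁻¹
  (e) kg·m²·s⁻¹
Only (c) matches kg·m²·s⁻².

(c)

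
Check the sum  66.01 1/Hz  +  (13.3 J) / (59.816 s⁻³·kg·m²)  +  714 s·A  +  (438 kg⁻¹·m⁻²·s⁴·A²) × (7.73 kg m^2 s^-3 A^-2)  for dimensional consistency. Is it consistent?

In SI base units:
  66.01 1/Hz:  Hz⁻¹ = (s⁻¹)⁻¹ = s
  (13.3 J) / (59.816 s⁻³·kg·m²):  [kg·m²·s⁻²] / [kg·m²·s⁻³] = s
  714 s·A:  A·s = s·A
  (438 kg⁻¹·m⁻²·s⁴·A²) × (7.73 kg m^2 s^-3 A^-2):  [kg⁻¹·m⁻²·s⁴·A²] · [kg·m²·s⁻³·A⁻²] = s
The terms do not share a single dimension (s vs s·A).

No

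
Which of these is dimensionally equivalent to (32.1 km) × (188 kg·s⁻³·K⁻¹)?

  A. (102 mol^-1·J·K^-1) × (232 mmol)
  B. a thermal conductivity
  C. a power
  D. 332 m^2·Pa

B.

Reference: [m] · [kg·s⁻³·K⁻¹] = kg·m·s⁻³·K⁻¹.
Each option:
  A. [kg·m²·s⁻²·K⁻¹·mol⁻¹] · [mol] = kg·m²·s⁻²·K⁻¹
  B. [thermal conductivity] = kg·m·s⁻³·K⁻¹  ← same
  C. [power] = kg·m²·s⁻³
  D. Pa·m² = N·m⁻²·m² = kg·m·s⁻²
Only B. matches kg·m·s⁻³·K⁻¹.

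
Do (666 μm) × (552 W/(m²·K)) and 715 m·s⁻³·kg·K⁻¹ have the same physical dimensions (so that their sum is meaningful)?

Reduce each to base SI dimensions:
  (666 μm) × (552 W/(m²·K)):  [m] · [kg·s⁻³·K⁻¹] = kg·m·s⁻³·K⁻¹
  715 m·s⁻³·kg·K⁻¹:  kg·m·s⁻³·K⁻¹
Both are kg·m·s⁻³·K⁻¹, so they have the same dimensions and can be added.

Yes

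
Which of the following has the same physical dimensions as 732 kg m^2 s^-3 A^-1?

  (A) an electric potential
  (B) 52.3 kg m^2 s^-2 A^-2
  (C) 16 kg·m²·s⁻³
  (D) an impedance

(A)

Reference: kg·m²·s⁻³·A⁻¹.
Each option:
  (A) [electric potential] = kg·m²·s⁻³·A⁻¹  ← same
  (B) kg·m²·s⁻²·A⁻²
  (C) kg·m²·s⁻³
  (D) [impedance] = kg·m²·s⁻³·A⁻²
Only (A) matches kg·m²·s⁻³·A⁻¹.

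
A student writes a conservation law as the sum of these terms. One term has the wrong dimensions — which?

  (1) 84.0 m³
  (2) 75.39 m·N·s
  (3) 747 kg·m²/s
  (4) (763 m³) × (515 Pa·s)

(1)

Expand each in SI base units:
  (1) m³
  (2) N·m·s = kg·m·s⁻²·m·s = kg·m²·s⁻¹
  (3) kg·m²·s⁻¹
  (4) [m³] · [kg·m⁻¹·s⁻¹] = kg·m²·s⁻¹
All reduce to kg·m²·s⁻¹ except (1), which is m³.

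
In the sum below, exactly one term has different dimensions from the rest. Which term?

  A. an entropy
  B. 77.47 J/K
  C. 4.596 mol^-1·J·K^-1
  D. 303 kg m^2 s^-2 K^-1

Expand each in SI base units:
  A. [entropy] = kg·m²·s⁻²·K⁻¹
  B. J·K⁻¹ = N·m·K⁻¹ = kg·m²·s⁻²·K⁻¹
  C. J·mol⁻¹·K⁻¹ = N·m·mol⁻¹·K⁻¹ = kg·m²·s⁻²·K⁻¹·mol⁻¹
  D. kg·m²·s⁻²·K⁻¹
All reduce to kg·m²·s⁻²·K⁻¹ except C., which is kg·m²·s⁻²·K⁻¹·mol⁻¹.

C.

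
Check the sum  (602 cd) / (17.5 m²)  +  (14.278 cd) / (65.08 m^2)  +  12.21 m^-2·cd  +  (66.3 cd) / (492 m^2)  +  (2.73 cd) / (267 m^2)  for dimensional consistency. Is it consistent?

Yes

In SI base units:
  (602 cd) / (17.5 m²):  [cd] / [m²] = m⁻²·cd
  (14.278 cd) / (65.08 m^2):  [cd] / [m²] = m⁻²·cd
  12.21 m^-2·cd:  cd·m⁻² = m⁻²·cd
  (66.3 cd) / (492 m^2):  [cd] / [m²] = m⁻²·cd
  (2.73 cd) / (267 m^2):  [cd] / [m²] = m⁻²·cd
Every term reduces to m⁻²·cd.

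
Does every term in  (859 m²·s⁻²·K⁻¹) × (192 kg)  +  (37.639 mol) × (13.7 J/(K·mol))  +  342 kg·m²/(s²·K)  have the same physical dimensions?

Yes

In SI base units:
  (859 m²·s⁻²·K⁻¹) × (192 kg):  [m²·s⁻²·K⁻¹] · [kg] = kg·m²·s⁻²·K⁻¹
  (37.639 mol) × (13.7 J/(K·mol)):  [mol] · [kg·m²·s⁻²·K⁻¹·mol⁻¹] = kg·m²·s⁻²·K⁻¹
  342 kg·m²/(s²·K):  kg·m²·s⁻²·K⁻¹
Every term reduces to kg·m²·s⁻²·K⁻¹.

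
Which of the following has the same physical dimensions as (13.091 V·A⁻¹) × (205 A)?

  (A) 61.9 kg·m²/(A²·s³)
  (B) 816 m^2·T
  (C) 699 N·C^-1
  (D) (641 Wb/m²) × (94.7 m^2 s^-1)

(D)

Reference: [kg·m²·s⁻³·A⁻²] · [A] = kg·m²·s⁻³·A⁻¹.
Each option:
  (A) kg·m²·s⁻³·A⁻²
  (B) T·m² = Wb·m⁻²·m² = kg·m²·s⁻²·A⁻¹
  (C) N·C⁻¹ = kg·m·s⁻²·(s·A)⁻¹ = kg·m·s⁻³·A⁻¹
  (D) [kg·s⁻²·A⁻¹] · [m²·s⁻¹] = kg·m²·s⁻³·A⁻¹  ← same
Only (D) matches kg·m²·s⁻³·A⁻¹.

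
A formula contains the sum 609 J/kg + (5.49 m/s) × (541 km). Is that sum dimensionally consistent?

No

Expand each in SI base units:
  609 J/kg:  J·kg⁻¹ = N·m·kg⁻¹ = m²·s⁻²
  (5.49 m/s) × (541 km):  [m·s⁻¹] · [m] = m²·s⁻¹
m²·s⁻² ≠ m²·s⁻¹, so they cannot be added.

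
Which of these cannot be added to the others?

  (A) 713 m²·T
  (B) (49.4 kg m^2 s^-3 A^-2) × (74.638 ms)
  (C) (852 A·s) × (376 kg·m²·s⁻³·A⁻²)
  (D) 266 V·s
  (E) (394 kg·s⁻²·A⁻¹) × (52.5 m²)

(B)

Dimensions:
  (A) T·m² = Wb·m⁻²·m² = kg·m²·s⁻²·A⁻¹
  (B) [kg·m²·s⁻³·A⁻²] · [s] = kg·m²·s⁻²·A⁻²
  (C) [s·A] · [kg·m²·s⁻³·A⁻²] = kg·m²·s⁻²·A⁻¹
  (D) V·s = J·C⁻¹·s = kg·m²·s⁻²·A⁻¹
  (E) [kg·s⁻²·A⁻¹] · [m²] = kg·m²·s⁻²·A⁻¹
All reduce to kg·m²·s⁻²·A⁻¹ except (B), which is kg·m²·s⁻²·A⁻².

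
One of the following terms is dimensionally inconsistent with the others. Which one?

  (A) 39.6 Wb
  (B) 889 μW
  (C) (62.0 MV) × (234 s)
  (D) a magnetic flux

(B)

In SI base units:
  (A) Wb = V·s = kg·m²·s⁻²·A⁻¹
  (B) W = J·s⁻¹ = kg·m²·s⁻³
  (C) [kg·m²·s⁻³·A⁻¹] · [s] = kg·m²·s⁻²·A⁻¹
  (D) [magnetic flux] = kg·m²·s⁻²·A⁻¹
All reduce to kg·m²·s⁻²·A⁻¹ except (B), which is kg·m²·s⁻³.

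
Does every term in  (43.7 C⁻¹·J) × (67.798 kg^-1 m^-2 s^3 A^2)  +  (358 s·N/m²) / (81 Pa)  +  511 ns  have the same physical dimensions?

In SI base units:
  (43.7 C⁻¹·J) × (67.798 kg^-1 m^-2 s^3 A^2):  [kg·m²·s⁻³·A⁻¹] · [kg⁻¹·m⁻²·s³·A²] = A
  (358 s·N/m²) / (81 Pa):  [kg·m⁻¹·s⁻¹] / [kg·m⁻¹·s⁻²] = s
  511 ns:  s
The terms do not share a single dimension (A vs s).

No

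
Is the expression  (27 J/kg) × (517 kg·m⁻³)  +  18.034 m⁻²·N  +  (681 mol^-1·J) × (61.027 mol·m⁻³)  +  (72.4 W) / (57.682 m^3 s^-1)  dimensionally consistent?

Yes

Expand each in SI base units:
  (27 J/kg) × (517 kg·m⁻³):  [m²·s⁻²] · [kg·m⁻³] = kg·m⁻¹·s⁻²
  18.034 m⁻²·N:  N·m⁻² = kg·m·s⁻²·m⁻² = kg·m⁻¹·s⁻²
  (681 mol^-1·J) × (61.027 mol·m⁻³):  [kg·m²·s⁻²·mol⁻¹] · [m⁻³·mol] = kg·m⁻¹·s⁻²
  (72.4 W) / (57.682 m^3 s^-1):  [kg·m²·s⁻³] / [m³·s⁻¹] = kg·m⁻¹·s⁻²
Every term reduces to kg·m⁻¹·s⁻².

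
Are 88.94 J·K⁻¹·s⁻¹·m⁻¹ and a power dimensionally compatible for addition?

In SI base units:
  88.94 J·K⁻¹·s⁻¹·m⁻¹:  J·s⁻¹·m⁻¹·K⁻¹ = N·m·s⁻¹·m⁻¹·K⁻¹ = kg·m·s⁻³·K⁻¹
  a power:  [power] = kg·m²·s⁻³
kg·m·s⁻³·K⁻¹ ≠ kg·m²·s⁻³, so they cannot be added.

No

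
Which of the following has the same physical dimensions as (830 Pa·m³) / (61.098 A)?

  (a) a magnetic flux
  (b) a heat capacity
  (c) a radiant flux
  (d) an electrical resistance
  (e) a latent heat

(a)

Reference: [kg·m²·s⁻²] / [A] = kg·m²·s⁻²·A⁻¹.
Each option:
  (a) [magnetic flux] = kg·m²·s⁻²·A⁻¹  ← same
  (b) [heat capacity] = kg·m²·s⁻²·K⁻¹
  (c) [radiant flux] = kg·m²·s⁻³
  (d) [electrical resistance] = kg·m²·s⁻³·A⁻²
  (e) [latent heat] = m²·s⁻²
Only (a) matches kg·m²·s⁻²·A⁻¹.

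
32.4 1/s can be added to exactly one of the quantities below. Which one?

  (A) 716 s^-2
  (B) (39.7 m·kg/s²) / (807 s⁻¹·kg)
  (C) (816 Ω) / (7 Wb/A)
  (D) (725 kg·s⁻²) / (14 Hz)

Reference: s⁻¹.
Each option:
  (A) s⁻²
  (B) [kg·m·s⁻²] / [kg·s⁻¹] = m·s⁻¹
  (C) [kg·m²·s⁻³·A⁻²] / [kg·m²·s⁻²·A⁻²] = s⁻¹  ← same
  (D) [kg·s⁻²] / [s⁻¹] = kg·s⁻¹
Only (C) matches s⁻¹.

(C)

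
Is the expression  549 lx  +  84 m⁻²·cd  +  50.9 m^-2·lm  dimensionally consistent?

Reduce each to base SI dimensions:
  549 lx:  lx = lm·m⁻² = m⁻²·cd
  84 m⁻²·cd:  cd·m⁻² = m⁻²·cd
  50.9 m^-2·lm:  lm·m⁻² = cd·m⁻² = m⁻²·cd
Every term reduces to m⁻²·cd.

Yes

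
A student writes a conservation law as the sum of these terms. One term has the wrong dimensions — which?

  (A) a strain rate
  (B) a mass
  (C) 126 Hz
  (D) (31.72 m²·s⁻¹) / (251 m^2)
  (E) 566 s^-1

Reduce each to base SI dimensions:
  (A) [strain rate] = s⁻¹
  (B) [mass] = kg
  (C) Hz = s⁻¹
  (D) [m²·s⁻¹] / [m²] = s⁻¹
  (E) s⁻¹
All reduce to s⁻¹ except (B), which is kg.

(B)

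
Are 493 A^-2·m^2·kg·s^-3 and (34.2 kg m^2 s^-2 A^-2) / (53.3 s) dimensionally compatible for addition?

Yes

In SI base units:
  493 A^-2·m^2·kg·s^-3:  kg·m²·s⁻³·A⁻²
  (34.2 kg m^2 s^-2 A^-2) / (53.3 s):  [kg·m²·s⁻²·A⁻²] / [s] = kg·m²·s⁻³·A⁻²
Both are kg·m²·s⁻³·A⁻², so they have the same dimensions and can be added.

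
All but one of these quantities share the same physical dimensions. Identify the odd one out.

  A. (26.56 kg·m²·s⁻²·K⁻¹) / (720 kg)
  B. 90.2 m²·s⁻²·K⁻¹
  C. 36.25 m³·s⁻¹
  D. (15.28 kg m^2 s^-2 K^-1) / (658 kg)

C.

Work out the base dimensions of each:
  A. [kg·m²·s⁻²·K⁻¹] / [kg] = m²·s⁻²·K⁻¹
  B. m²·s⁻²·K⁻¹
  C. m³·s⁻¹
  D. [kg·m²·s⁻²·K⁻¹] / [kg] = m²·s⁻²·K⁻¹
All reduce to m²·s⁻²·K⁻¹ except C., which is m³·s⁻¹.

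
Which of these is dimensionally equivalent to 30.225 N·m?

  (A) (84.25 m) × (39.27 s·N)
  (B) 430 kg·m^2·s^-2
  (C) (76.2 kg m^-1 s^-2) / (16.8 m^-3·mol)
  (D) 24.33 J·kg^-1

(B)

Reference: N·m = kg·m·s⁻²·m = kg·m²·s⁻².
Each option:
  (A) [m] · [kg·m·s⁻¹] = kg·m²·s⁻¹
  (B) kg·m²·s⁻²  ← same
  (C) [kg·m⁻¹·s⁻²] / [m⁻³·mol] = kg·m²·s⁻²·mol⁻¹
  (D) J·kg⁻¹ = N·m·kg⁻¹ = m²·s⁻²
Only (B) matches kg·m²·s⁻².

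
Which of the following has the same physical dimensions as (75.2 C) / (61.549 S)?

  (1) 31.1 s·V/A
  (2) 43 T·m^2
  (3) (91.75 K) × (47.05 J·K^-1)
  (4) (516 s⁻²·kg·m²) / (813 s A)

(2)

Reference: [s·A] / [kg⁻¹·m⁻²·s³·A²] = kg·m²·s⁻²·A⁻¹.
Each option:
  (1) V·s·A⁻¹ = J·C⁻¹·s·A⁻¹ = kg·m²·s⁻²·A⁻²
  (2) T·m² = Wb·m⁻²·m² = kg·m²·s⁻²·A⁻¹  ← same
  (3) [K] · [kg·m²·s⁻²·K⁻¹] = kg·m²·s⁻²
  (4) [kg·m²·s⁻²] / [s·A] = kg·m²·s⁻³·A⁻¹
Only (2) matches kg·m²·s⁻²·A⁻¹.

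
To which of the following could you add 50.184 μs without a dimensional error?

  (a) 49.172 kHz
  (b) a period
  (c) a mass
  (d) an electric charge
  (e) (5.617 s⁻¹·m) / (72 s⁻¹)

Reference: s.
Each option:
  (a) Hz = s⁻¹
  (b) [period] = s  ← same
  (c) [mass] = kg
  (d) [electric charge] = s·A
  (e) [m·s⁻¹] / [s⁻¹] = m
Only (b) matches s.

(b)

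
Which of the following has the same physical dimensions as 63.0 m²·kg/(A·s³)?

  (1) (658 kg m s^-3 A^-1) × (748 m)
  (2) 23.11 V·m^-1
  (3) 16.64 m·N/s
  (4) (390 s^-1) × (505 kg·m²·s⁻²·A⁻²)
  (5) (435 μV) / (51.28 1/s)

Reference: kg·m²·s⁻³·A⁻¹.
Each option:
  (1) [kg·m·s⁻³·A⁻¹] · [m] = kg·m²·s⁻³·A⁻¹  ← same
  (2) V·m⁻¹ = J·C⁻¹·m⁻¹ = kg·m·s⁻³·A⁻¹
  (3) N·m·s⁻¹ = kg·m·s⁻²·m·s⁻¹ = kg·m²·s⁻³
  (4) [s⁻¹] · [kg·m²·s⁻²·A⁻²] = kg·m²·s⁻³·A⁻²
  (5) [kg·m²·s⁻³·A⁻¹] / [s⁻¹] = kg·m²·s⁻²·A⁻¹
Only (1) matches kg·m²·s⁻³·A⁻¹.

(1)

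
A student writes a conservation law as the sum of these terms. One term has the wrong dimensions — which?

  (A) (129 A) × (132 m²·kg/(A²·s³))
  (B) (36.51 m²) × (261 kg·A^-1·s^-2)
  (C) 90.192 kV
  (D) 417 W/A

(B)

In SI base units:
  (A) [A] · [kg·m²·s⁻³·A⁻²] = kg·m²·s⁻³·A⁻¹
  (B) [m²] · [kg·s⁻²·A⁻¹] = kg·m²·s⁻²·A⁻¹
  (C) V = J·C⁻¹ = kg·m²·s⁻³·A⁻¹
  (D) W·A⁻¹ = J·s⁻¹·A⁻¹ = kg·m²·s⁻³·A⁻¹
All reduce to kg·m²·s⁻³·A⁻¹ except (B), which is kg·m²·s⁻²·A⁻¹.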